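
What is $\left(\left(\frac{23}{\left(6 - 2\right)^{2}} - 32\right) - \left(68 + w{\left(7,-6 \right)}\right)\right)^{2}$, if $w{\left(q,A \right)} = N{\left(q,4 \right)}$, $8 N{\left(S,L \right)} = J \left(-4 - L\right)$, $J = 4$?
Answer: $\frac{2289169}{256} \approx 8942.1$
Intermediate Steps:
$N{\left(S,L \right)} = -2 - \frac{L}{2}$ ($N{\left(S,L \right)} = \frac{4 \left(-4 - L\right)}{8} = \frac{-16 - 4 L}{8} = -2 - \frac{L}{2}$)
$w{\left(q,A \right)} = -4$ ($w{\left(q,A \right)} = -2 - 2 = -4$)
$\left(\left(\frac{23}{\left(6 - 2\right)^{2}} - 32\right) - \left(68 + w{\left(7,-6 \right)}\right)\right)^{2} = \left(\left(\frac{23}{\left(6 - 2\right)^{2}} - 32\right) - 64\right)^{2} = \left(\left(\frac{23}{4^{2}} - 32\right) + \left(-68 + 4\right)\right)^{2} = \left(\left(\frac{23}{16} - 32\right) - 64\right)^{2} = \left(- \frac{489}{16} - 64\right)^{2} = \left(- \frac{1513}{16}\right)^{2} = \frac{2289169}{256}$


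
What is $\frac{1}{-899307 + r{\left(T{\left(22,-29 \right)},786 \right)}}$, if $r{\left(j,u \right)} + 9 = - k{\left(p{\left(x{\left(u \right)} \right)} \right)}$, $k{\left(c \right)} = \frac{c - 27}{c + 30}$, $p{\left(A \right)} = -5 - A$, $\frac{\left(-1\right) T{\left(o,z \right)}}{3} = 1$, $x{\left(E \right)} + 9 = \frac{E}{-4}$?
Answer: $- \frac{461}{414585023} \approx -1.112 \cdot 10^{-6}$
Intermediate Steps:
$x{\left(E \right)} = -9 - \frac{E}{4}$ ($x{\left(E \right)} = -9 + \frac{E}{-4} = -9 + E \left(- \frac{1}{4}\right) = -9 - \frac{E}{4}$)
$T{\left(o,z \right)} = -3$ ($T{\left(o,z \right)} = \left(-3\right) 1 = -3$)
$k{\left(c \right)} = \frac{-27 + c}{30 + c}$
$r{\left(j,u \right)} = -9 - \frac{-23 + \frac{u}{4}}{34 + \frac{u}{4}}$ ($r{\left(j,u \right)} = -9 - \frac{-27 - \left(-4 - \frac{u}{4}\right)}{30 - \left(-4 - \frac{u}{4}\right)} = -9 - \frac{-27 + \left(-5 + \left(9 + \frac{u}{4}\right)\right)}{30 + \left(-5 + \left(9 + \frac{u}{4}\right)\right)} = -9 - \frac{-27 + \left(4 + \frac{u}{4}\right)}{30 + \left(4 + \frac{u}{4}\right)} = -9 - \frac{-23 + \frac{u}{4}}{34 + \frac{u}{4}}$)
$\frac{1}{-899307 + r{\left(T{\left(22,-29 \right)},786 \right)}} = \frac{1}{-899307 + \frac{2 \left(-566 - 3930\right)}{136 + 786}} = \frac{1}{-899307 + \frac{2 \left(-566 - 3930\right)}{922}} = \frac{1}{-899307 + 2 \cdot \frac{1}{922} \left(-4496\right)} = \frac{1}{-899307 - \frac{4496}{461}} = \frac{1}{- \frac{414585023}{461}} = - \frac{461}{414585023}$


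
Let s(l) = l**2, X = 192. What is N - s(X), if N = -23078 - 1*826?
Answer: -60768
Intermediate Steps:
N = -23904 (N = -23078 - 826 = -23904)
N - s(X) = -23904 - 1*192**2 = -23904 - 1*36864 = -23904 - 36864 = -60768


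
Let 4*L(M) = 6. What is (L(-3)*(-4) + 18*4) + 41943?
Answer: 42009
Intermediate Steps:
L(M) = 3/2 (L(M) = (¼)*6 = 3/2)
(L(-3)*(-4) + 18*4) + 41943 = ((3/2)*(-4) + 18*4) + 41943 = (-6 + 72) + 41943 = 66 + 41943 = 42009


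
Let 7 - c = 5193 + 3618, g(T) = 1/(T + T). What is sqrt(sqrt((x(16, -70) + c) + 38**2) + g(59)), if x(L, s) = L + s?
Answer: sqrt(118 + 13924*I*sqrt(7414))/118 ≈ 6.5617 + 6.5611*I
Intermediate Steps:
g(T) = 1/(2*T)
c = -8804 (c = 7 - (5193 + 3618) = 7 - 1*8811 = 7 - 8811 = -8804)
sqrt(sqrt((x(16, -70) + c) + 38**2) + g(59)) = sqrt(sqrt(((16 - 70) - 8804) + 38**2) + (1/2)/59) = sqrt(sqrt((-54 - 8804) + 1444) + (1/2)*(1/59)) = sqrt(sqrt(-8858 + 1444) + 1/118) = sqrt(sqrt(-7414) + 1/118) = sqrt(I*sqrt(7414) + 1/118) = sqrt(1/118 + I*sqrt(7414))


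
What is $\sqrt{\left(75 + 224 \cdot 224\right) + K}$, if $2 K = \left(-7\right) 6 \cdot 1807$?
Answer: $4 \sqrt{769} \approx 110.92$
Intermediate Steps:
$K = -37947$ ($K = \frac{\left(-7\right) 6 \cdot 1807}{2} = \frac{\left(-42\right) 1807}{2} = \frac{1}{2} \left(-75894\right) = -37947$)
$\sqrt{\left(75 + 224 \cdot 224\right) + K} = \sqrt{\left(75 + 224 \cdot 224\right) - 37947} = \sqrt{\left(75 + 50176\right) - 37947} = \sqrt{50251 - 37947} = \sqrt{12304} = 4 \sqrt{769}$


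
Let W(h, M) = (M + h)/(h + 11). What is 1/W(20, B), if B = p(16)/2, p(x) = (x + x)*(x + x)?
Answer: 31/532 ≈ 0.058271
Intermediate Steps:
p(x) = 4*x² (p(x) = (2*x)*(2*x) = 4*x²)
B = 512 (B = (4*16²)/2 = (4*256)*(½) = 1024*(½) = 512)
W(h, M) = (M + h)/(11 + h)
1/W(20, B) = 1/((512 + 20)/(11 + 20)) = 1/(532/31) = 31/532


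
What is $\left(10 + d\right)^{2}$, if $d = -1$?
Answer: $81$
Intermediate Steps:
$\left(10 + d\right)^{2} = \left(10 - 1\right)^{2} = 9^{2} = 81$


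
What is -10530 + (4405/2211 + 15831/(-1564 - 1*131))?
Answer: -13163412572/1249215 ≈ -10537.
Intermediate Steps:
-10530 + (4405/2211 + 15831/(-1564 - 1*131)) = -10530 + (4405*(1/2211) + 15831/(-1564 - 131)) = -10530 + (4405/2211 + 15831/(-1695)) = -10530 + (4405/2211 + 15831*(-1/1695)) = -10530 + (4405/2211 - 5277/565) = -10530 - 9178622/1249215 = -13163412572/1249215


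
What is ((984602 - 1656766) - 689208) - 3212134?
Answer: -4573506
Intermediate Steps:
((984602 - 1656766) - 689208) - 3212134 = (-672164 - 689208) - 3212134 = -1361372 - 3212134 = -4573506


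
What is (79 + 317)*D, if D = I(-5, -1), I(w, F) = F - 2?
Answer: -1188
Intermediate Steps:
I(w, F) = -2 + F
D = -3 (D = -2 - 1 = -3)
(79 + 317)*D = (79 + 317)*(-3) = 396*(-3) = -1188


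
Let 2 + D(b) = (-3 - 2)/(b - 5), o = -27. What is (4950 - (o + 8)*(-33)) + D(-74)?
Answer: 341364/79 ≈ 4321.1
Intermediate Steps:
D(b) = -2 - 5/(-5 + b) (D(b) = -2 + (-3 - 2)/(b - 5) = -2 - 5/(-5 + b))
(4950 - (o + 8)*(-33)) + D(-74) = (4950 - (-27 + 8)*(-33)) + (5 - 2*(-74))/(-5 - 74) = (4950 - (-19)*(-33)) + (5 + 148)/(-79) = (4950 - 1*627) - 1/79*153 = (4950 - 627) - 153/79 = 4323 - 153/79 = 341364/79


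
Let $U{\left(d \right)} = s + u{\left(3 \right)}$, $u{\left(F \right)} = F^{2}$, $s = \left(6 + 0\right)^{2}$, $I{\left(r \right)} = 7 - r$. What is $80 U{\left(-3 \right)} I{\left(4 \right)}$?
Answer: $10800$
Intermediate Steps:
$s = 36$ ($s = 6^{2} = 36$)
$U{\left(d \right)} = 45$ ($U{\left(d \right)} = 36 + 3^{2} = 36 + 9 = 45$)
$80 U{\left(-3 \right)} I{\left(4 \right)} = 80 \cdot 45 \left(7 - 4\right) = 3600 \left(7 - 4\right) = 3600 \cdot 3 = 10800$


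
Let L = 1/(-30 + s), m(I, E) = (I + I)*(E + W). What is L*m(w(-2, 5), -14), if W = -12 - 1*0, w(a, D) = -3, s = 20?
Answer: -78/5 ≈ -15.600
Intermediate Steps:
W = -12 (W = -12 + 0 = -12)
m(I, E) = 2*I*(-12 + E) (m(I, E) = (I + I)*(E - 12) = (2*I)*(-12 + E) = 2*I*(-12 + E))
L = -⅒ (L = 1/(-30 + 20) = 1/(-10) = -⅒ ≈ -0.10000)
L*m(w(-2, 5), -14) = -(-3)*(-12 - 14)/5 = -(-3)*(-26)/5 = -⅒*156 = -78/5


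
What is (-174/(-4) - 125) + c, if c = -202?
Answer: -567/2 ≈ -283.50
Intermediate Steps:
(-174/(-4) - 125) + c = (-174/(-4) - 125) - 202 = (-174*(-1/4) - 125) - 202 = (87/2 - 125) - 202 = -163/2 - 202 = -567/2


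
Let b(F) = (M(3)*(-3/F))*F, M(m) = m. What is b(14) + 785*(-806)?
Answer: -632719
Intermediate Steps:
b(F) = -9 (b(F) = (3*(-3/F))*F = (-9/F)*F = -9)
b(14) + 785*(-806) = -9 + 785*(-806) = -9 - 632710 = -632719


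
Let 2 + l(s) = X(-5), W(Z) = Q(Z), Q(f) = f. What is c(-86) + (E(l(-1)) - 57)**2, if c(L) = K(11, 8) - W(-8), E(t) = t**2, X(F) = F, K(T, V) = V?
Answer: 80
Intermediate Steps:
W(Z) = Z
l(s) = -7 (l(s) = -2 - 5 = -7)
c(L) = 16 (c(L) = 8 - 1*(-8) = 8 + 8 = 16)
c(-86) + (E(l(-1)) - 57)**2 = 16 + ((-7)**2 - 57)**2 = 16 + (49 - 57)**2 = 16 + (-8)**2 = 16 + 64 = 80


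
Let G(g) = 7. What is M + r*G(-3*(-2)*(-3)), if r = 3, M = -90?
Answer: -69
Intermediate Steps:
M + r*G(-3*(-2)*(-3)) = -90 + 3*7 = -90 + 21 = -69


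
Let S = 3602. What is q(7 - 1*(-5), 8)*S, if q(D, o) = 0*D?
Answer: 0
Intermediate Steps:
q(D, o) = 0
q(7 - 1*(-5), 8)*S = 0*3602 = 0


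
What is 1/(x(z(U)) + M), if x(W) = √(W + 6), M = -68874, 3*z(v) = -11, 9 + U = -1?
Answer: -206622/14230883621 - √21/14230883621 ≈ -1.4520e-5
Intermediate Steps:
U = -10 (U = -9 - 1 = -10)
z(v) = -11/3 (z(v) = (⅓)*(-11) = -11/3)
x(W) = √(6 + W)
1/(x(z(U)) + M) = 1/(√(6 - 11/3) - 68874) = 1/(√(7/3) - 68874) = 1/(√21/3 - 68874) = 1/(-68874 + √21/3)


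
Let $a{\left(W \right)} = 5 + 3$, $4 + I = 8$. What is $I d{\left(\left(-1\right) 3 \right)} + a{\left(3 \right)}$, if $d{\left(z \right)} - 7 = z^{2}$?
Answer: $72$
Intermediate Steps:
$I = 4$ ($I = -4 + 8 = 4$)
$d{\left(z \right)} = 7 + z^{2}$
$a{\left(W \right)} = 8$
$I d{\left(\left(-1\right) 3 \right)} + a{\left(3 \right)} = 4 \left(7 + \left(\left(-1\right) 3\right)^{2}\right) + 8 = 4 \left(7 + \left(-3\right)^{2}\right) + 8 = 4 \left(7 + 9\right) + 8 = 4 \cdot 16 + 8 = 64 + 8 = 72$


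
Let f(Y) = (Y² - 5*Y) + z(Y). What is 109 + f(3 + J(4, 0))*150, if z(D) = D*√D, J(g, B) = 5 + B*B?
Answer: 3709 + 2400*√2 ≈ 7103.1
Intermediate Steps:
J(g, B) = 5 + B²
z(D) = D^(3/2)
f(Y) = Y² + Y^(3/2) - 5*Y (f(Y) = (Y² - 5*Y) + Y^(3/2) = Y² + Y^(3/2) - 5*Y)
109 + f(3 + J(4, 0))*150 = 109 + ((3 + (5 + 0²))² + (3 + (5 + 0²))^(3/2) - 5*(3 + (5 + 0²)))*150 = 109 + ((3 + (5 + 0))² + (3 + (5 + 0))^(3/2) - 5*(3 + (5 + 0)))*150 = 109 + ((3 + 5)² + (3 + 5)^(3/2) - 5*(3 + 5))*150 = 109 + (8² + 8^(3/2) - 5*8)*150 = 109 + (64 + 16*√2 - 40)*150 = 109 + (24 + 16*√2)*150 = 109 + (3600 + 2400*√2) = 3709 + 2400*√2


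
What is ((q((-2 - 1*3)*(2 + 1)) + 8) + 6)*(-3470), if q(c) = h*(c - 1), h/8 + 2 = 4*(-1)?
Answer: -2713540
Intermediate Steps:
h = -48 (h = -16 + 8*(4*(-1)) = -16 + 8*(-4) = -16 - 32 = -48)
q(c) = 48 - 48*c (q(c) = -48*(c - 1) = -48*(-1 + c) = 48 - 48*c)
((q((-2 - 1*3)*(2 + 1)) + 8) + 6)*(-3470) = (((48 - 48*(-2 - 1*3)*(2 + 1)) + 8) + 6)*(-3470) = (((48 - 48*(-2 - 3)*3) + 8) + 6)*(-3470) = (((48 - (-240)*3) + 8) + 6)*(-3470) = (((48 - 48*(-15)) + 8) + 6)*(-3470) = (((48 + 720) + 8) + 6)*(-3470) = ((768 + 8) + 6)*(-3470) = (776 + 6)*(-3470) = 782*(-3470) = -2713540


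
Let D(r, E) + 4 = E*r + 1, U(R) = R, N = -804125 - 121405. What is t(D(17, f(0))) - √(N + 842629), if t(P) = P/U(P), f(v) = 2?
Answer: 1 - I*√82901 ≈ 1.0 - 287.93*I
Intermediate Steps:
N = -925530
D(r, E) = -3 + E*r (D(r, E) = -4 + (E*r + 1) = -4 + (1 + E*r) = -3 + E*r)
t(P) = 1 (t(P) = P/P = 1)
t(D(17, f(0))) - √(N + 842629) = 1 - √(-925530 + 842629) = 1 - √(-82901) = 1 - I*√82901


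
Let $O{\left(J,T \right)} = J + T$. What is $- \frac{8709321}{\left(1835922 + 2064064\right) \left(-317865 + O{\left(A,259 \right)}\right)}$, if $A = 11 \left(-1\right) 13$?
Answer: $\frac{8709321}{1239216651514} \approx 7.0281 \cdot 10^{-6}$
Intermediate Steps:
$A = -143$ ($A = \left(-11\right) 13 = -143$)
$- \frac{8709321}{\left(1835922 + 2064064\right) \left(-317865 + O{\left(A,259 \right)}\right)} = - \frac{8709321}{\left(1835922 + 2064064\right) \left(-317865 + \left(-143 + 259\right)\right)} = - \frac{8709321}{3899986 \left(-317865 + 116\right)} = - \frac{8709321}{3899986 \left(-317749\right)} = - \frac{8709321}{-1239216651514} = \left(-8709321\right) \left(- \frac{1}{1239216651514}\right) = \frac{8709321}{1239216651514}$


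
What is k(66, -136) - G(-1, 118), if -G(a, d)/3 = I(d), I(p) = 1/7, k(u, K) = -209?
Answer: -1460/7 ≈ -208.57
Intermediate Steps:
I(p) = 1/7
G(a, d) = -3/7 (G(a, d) = -3*1/7 = -3/7)
k(66, -136) - G(-1, 118) = -209 - 1*(-3/7) = -209 + 3/7 = -1460/7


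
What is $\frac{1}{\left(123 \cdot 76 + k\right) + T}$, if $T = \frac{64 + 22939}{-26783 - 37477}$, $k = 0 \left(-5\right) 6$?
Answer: $\frac{64260}{600679477} \approx 0.00010698$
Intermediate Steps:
$k = 0$ ($k = 0 \cdot 6 = 0$)
$T = - \frac{23003}{64260}$ ($T = \frac{23003}{-64260} = 23003 \left(- \frac{1}{64260}\right) = - \frac{23003}{64260} \approx -0.35797$)
$\frac{1}{\left(123 \cdot 76 + k\right) + T} = \frac{1}{\left(123 \cdot 76 + 0\right) - \frac{23003}{64260}} = \frac{1}{\left(9348 + 0\right) - \frac{23003}{64260}} = \frac{1}{9348 - \frac{23003}{64260}} = \frac{1}{\frac{600679477}{64260}} = \frac{64260}{600679477}$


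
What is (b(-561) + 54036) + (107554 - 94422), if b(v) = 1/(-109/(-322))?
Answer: 7321634/109 ≈ 67171.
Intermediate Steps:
b(v) = 322/109 (b(v) = 1/(-109*(-1/322)) = 1/(109/322) = 322/109)
(b(-561) + 54036) + (107554 - 94422) = (322/109 + 54036) + (107554 - 94422) = 5890246/109 + 13132 = 7321634/109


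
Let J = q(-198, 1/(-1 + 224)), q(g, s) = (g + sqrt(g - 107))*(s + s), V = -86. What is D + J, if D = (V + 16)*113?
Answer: -1764326/223 + 2*I*sqrt(305)/223 ≈ -7911.8 + 0.15663*I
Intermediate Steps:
q(g, s) = 2*s*(g + sqrt(-107 + g)) (q(g, s) = (g + sqrt(-107 + g))*(2*s) = 2*s*(g + sqrt(-107 + g)))
J = -396/223 + 2*I*sqrt(305)/223 (J = 2*(-198 + sqrt(-107 - 198))/(-1 + 224) = 2*(-198 + sqrt(-305))/223 = 2*(1/223)*(-198 + I*sqrt(305)) = -396/223 + 2*I*sqrt(305)/223 ≈ -1.7758 + 0.15663*I)
D = -7910 (D = (-86 + 16)*113 = -70*113 = -7910)
D + J = -7910 + (-396/223 + 2*I*sqrt(305)/223) = -1764326/223 + 2*I*sqrt(305)/223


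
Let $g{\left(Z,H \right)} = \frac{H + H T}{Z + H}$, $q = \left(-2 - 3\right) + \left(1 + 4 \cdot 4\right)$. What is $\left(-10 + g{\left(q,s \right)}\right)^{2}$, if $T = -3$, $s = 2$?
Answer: $\frac{5184}{49} \approx 105.8$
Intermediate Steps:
$q = 12$ ($q = -5 + \left(1 + 16\right) = -5 + 17 = 12$)
$g{\left(Z,H \right)} = - \frac{2 H}{H + Z}$ ($g{\left(Z,H \right)} = \frac{H + H \left(-3\right)}{Z + H} = \frac{H - 3 H}{H + Z} = \frac{\left(-2\right) H}{H + Z} = - \frac{2 H}{H + Z}$)
$\left(-10 + g{\left(q,s \right)}\right)^{2} = \left(-10 - \frac{4}{2 + 12}\right)^{2} = \left(-10 - \frac{4}{14}\right)^{2} = \left(-10 - 4 \cdot \frac{1}{14}\right)^{2} = \left(-10 - \frac{2}{7}\right)^{2} = \left(- \frac{72}{7}\right)^{2} = \frac{5184}{49}$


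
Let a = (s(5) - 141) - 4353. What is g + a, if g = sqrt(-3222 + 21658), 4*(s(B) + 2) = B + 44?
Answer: -17935/4 + 2*sqrt(4609) ≈ -4348.0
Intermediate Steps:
s(B) = 9 + B/4 (s(B) = -2 + (B + 44)/4 = -2 + (44 + B)/4 = -2 + (11 + B/4) = 9 + B/4)
g = 2*sqrt(4609) (g = sqrt(18436) = 2*sqrt(4609) ≈ 135.78)
a = -17935/4 (a = ((9 + (1/4)*5) - 141) - 4353 = ((9 + 5/4) - 141) - 4353 = (41/4 - 141) - 4353 = -523/4 - 4353 = -17935/4 ≈ -4483.8)
g + a = 2*sqrt(4609) - 17935/4 = -17935/4 + 2*sqrt(4609)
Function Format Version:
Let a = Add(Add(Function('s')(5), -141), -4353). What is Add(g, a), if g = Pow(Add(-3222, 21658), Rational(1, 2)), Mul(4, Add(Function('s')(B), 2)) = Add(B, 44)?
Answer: Add(Rational(-17935, 4), Mul(2, Pow(4609, Rational(1, 2)))) ≈ -4348.0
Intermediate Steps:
Function('s')(B) = Add(9, Mul(Rational(1, 4), B)) (Function('s')(B) = Add(-2, Mul(Rational(1, 4), Add(B, 44))) = Add(-2, Mul(Rational(1, 4), Add(44, B))) = Add(-2, Add(11, Mul(Rational(1, 4), B))) = Add(9, Mul(Rational(1, 4), B)))
g = Mul(2, Pow(4609, Rational(1, 2))) (g = Pow(18436, Rational(1, 2)) = Mul(2, Pow(4609, Rational(1, 2))) ≈ 135.78)
a = Rational(-17935, 4) (a = Add(Add(Add(9, Mul(Rational(1, 4), 5)), -141), -4353) = Add(Add(Add(9, Rational(5, 4)), -141), -4353) = Add(Add(Rational(41, 4), -141), -4353) = Add(Rational(-523, 4), -4353) = Rational(-17935, 4) ≈ -4483.8)
Add(g, a) = Add(Mul(2, Pow(4609, Rational(1, 2))), Rational(-17935, 4)) = Add(Rational(-17935, 4), Mul(2, Pow(4609, Rational(1, 2))))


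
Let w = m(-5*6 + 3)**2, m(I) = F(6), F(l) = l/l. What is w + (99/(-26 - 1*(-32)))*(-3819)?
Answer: -126025/2 ≈ -63013.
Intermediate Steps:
F(l) = 1
m(I) = 1
w = 1 (w = 1**2 = 1)
w + (99/(-26 - 1*(-32)))*(-3819) = 1 + (99/(-26 - 1*(-32)))*(-3819) = 1 + (99/(-26 + 32))*(-3819) = 1 + (99/6)*(-3819) = 1 + (99*(1/6))*(-3819) = 1 + (33/2)*(-3819) = 1 - 126027/2 = -126025/2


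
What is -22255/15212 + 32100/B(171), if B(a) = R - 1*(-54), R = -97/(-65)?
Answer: 31659564215/54869684 ≈ 577.00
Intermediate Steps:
R = 97/65 (R = -97*(-1/65) = 97/65 ≈ 1.4923)
B(a) = 3607/65 (B(a) = 97/65 - 1*(-54) = 97/65 + 54 = 3607/65)
-22255/15212 + 32100/B(171) = -22255/15212 + 32100/(3607/65) = -22255*1/15212 + 32100*(65/3607) = -22255/15212 + 2086500/3607 = 31659564215/54869684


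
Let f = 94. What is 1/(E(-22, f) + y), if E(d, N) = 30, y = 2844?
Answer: 1/2874 ≈ 0.00034795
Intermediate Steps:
1/(E(-22, f) + y) = 1/(30 + 2844) = 1/2874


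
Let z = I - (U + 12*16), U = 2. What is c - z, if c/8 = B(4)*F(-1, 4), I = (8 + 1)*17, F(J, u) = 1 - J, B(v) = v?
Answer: 105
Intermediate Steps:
I = 153 (I = 9*17 = 153)
c = 64 (c = 8*(4*(1 - 1*(-1))) = 8*(4*(1 + 1)) = 8*(4*2) = 8*8 = 64)
z = -41 (z = 153 - (2 + 12*16) = 153 - (2 + 192) = 153 - 1*194 = 153 - 194 = -41)
c - z = 64 - 1*(-41) = 64 + 41 = 105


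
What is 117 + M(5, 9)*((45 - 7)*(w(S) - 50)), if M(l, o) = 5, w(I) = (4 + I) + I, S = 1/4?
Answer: -8528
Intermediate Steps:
S = ¼ ≈ 0.25000
w(I) = 4 + 2*I
117 + M(5, 9)*((45 - 7)*(w(S) - 50)) = 117 + 5*((45 - 7)*((4 + 2*(¼)) - 50)) = 117 + 5*(38*((4 + ½) - 50)) = 117 + 5*(38*(9/2 - 50)) = 117 + 5*(38*(-91/2)) = 117 + 5*(-1729) = 117 - 8645 = -8528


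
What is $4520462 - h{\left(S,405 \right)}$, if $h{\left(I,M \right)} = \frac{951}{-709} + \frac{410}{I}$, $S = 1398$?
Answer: $\frac{2240300802446}{495591} \approx 4.5205 \cdot 10^{6}$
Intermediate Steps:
$h{\left(I,M \right)} = - \frac{951}{709} + \frac{410}{I}$ ($h{\left(I,M \right)} = 951 \left(- \frac{1}{709}\right) + \frac{410}{I} = - \frac{951}{709} + \frac{410}{I}$)
$4520462 - h{\left(S,405 \right)} = 4520462 - \left(- \frac{951}{709} + \frac{410}{1398}\right) = 4520462 - \left(- \frac{951}{709} + 410 \cdot \frac{1}{1398}\right) = 4520462 - \left(- \frac{951}{709} + \frac{205}{699}\right) = 4520462 - - \frac{519404}{495591} = 4520462 + \frac{519404}{495591} = \frac{2240300802446}{495591}$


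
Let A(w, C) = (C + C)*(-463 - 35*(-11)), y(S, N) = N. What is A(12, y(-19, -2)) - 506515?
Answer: -506203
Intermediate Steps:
A(w, C) = -156*C (A(w, C) = (2*C)*(-463 + 385) = (2*C)*(-78) = -156*C)
A(12, y(-19, -2)) - 506515 = -156*(-2) - 506515 = 312 - 506515 = -506203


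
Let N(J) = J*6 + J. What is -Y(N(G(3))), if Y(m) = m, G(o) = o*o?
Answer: -63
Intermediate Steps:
G(o) = o**2
N(J) = 7*J (N(J) = 6*J + J = 7*J)
-Y(N(G(3))) = -7*3**2 = -7*9 = -1*63 = -63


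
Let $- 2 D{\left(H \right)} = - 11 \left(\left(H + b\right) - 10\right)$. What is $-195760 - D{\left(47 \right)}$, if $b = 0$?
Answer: $- \frac{391927}{2} \approx -1.9596 \cdot 10^{5}$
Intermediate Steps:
$D{\left(H \right)} = -55 + \frac{11 H}{2}$ ($D{\left(H \right)} = - \frac{\left(-11\right) \left(\left(H + 0\right) - 10\right)}{2} = - \frac{\left(-11\right) \left(H - 10\right)}{2} = - \frac{\left(-11\right) \left(-10 + H\right)}{2} = - \frac{110 - 11 H}{2} = -55 + \frac{11 H}{2}$)
$-195760 - D{\left(47 \right)} = -195760 - \left(-55 + \frac{11}{2} \cdot 47\right) = -195760 - \left(-55 + \frac{517}{2}\right) = -195760 - \frac{407}{2} = - \frac{391927}{2}$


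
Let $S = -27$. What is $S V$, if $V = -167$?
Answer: $4509$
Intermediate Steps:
$S V = \left(-27\right) \left(-167\right) = 4509$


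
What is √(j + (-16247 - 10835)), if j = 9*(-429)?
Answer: I*√30943 ≈ 175.91*I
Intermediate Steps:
j = -3861
√(j + (-16247 - 10835)) = √(-3861 + (-16247 - 10835)) = √(-3861 - 27082) = √(-30943) = I*√30943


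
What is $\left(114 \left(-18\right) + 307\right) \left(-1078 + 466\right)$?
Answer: $1067940$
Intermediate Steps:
$\left(114 \left(-18\right) + 307\right) \left(-1078 + 466\right) = \left(-2052 + 307\right) \left(-612\right) = \left(-1745\right) \left(-612\right) = 1067940$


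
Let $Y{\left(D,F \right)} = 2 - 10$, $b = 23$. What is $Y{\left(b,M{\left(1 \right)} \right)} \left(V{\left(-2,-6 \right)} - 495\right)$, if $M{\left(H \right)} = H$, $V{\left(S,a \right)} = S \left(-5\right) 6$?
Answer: $3480$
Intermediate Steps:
$V{\left(S,a \right)} = - 30 S$ ($V{\left(S,a \right)} = - 5 S 6 = - 30 S$)
$Y{\left(D,F \right)} = -8$ ($Y{\left(D,F \right)} = 2 - 10 = -8$)
$Y{\left(b,M{\left(1 \right)} \right)} \left(V{\left(-2,-6 \right)} - 495\right) = - 8 \left(\left(-30\right) \left(-2\right) - 495\right) = - 8 \left(60 - 495\right) = \left(-8\right) \left(-435\right) = 3480$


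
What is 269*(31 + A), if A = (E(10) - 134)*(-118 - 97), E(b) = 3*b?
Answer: 6023179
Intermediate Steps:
A = 22360 (A = (3*10 - 134)*(-118 - 97) = (30 - 134)*(-215) = -104*(-215) = 22360)
269*(31 + A) = 269*(31 + 22360) = 269*22391 = 6023179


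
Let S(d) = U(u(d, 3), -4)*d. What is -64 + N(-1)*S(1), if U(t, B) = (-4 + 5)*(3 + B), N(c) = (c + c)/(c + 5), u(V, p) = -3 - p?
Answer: -127/2 ≈ -63.500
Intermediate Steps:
N(c) = 2*c/(5 + c) (N(c) = (2*c)/(5 + c) = 2*c/(5 + c))
U(t, B) = 3 + B (U(t, B) = 1*(3 + B) = 3 + B)
S(d) = -d (S(d) = (3 - 4)*d = -d)
-64 + N(-1)*S(1) = -64 + (2*(-1)/(5 - 1))*(-1*1) = -64 + (2*(-1)/4)*(-1) = -64 + (2*(-1)*(¼))*(-1) = -64 - ½*(-1) = -64 + ½ = -127/2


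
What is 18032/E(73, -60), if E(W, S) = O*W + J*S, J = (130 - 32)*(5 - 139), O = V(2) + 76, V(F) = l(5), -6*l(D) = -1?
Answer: 108192/4760881 ≈ 0.022725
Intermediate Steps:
l(D) = ⅙ (l(D) = -⅙*(-1) = ⅙)
V(F) = ⅙
O = 457/6 (O = ⅙ + 76 = 457/6 ≈ 76.167)
J = -13132 (J = 98*(-134) = -13132)
E(W, S) = -13132*S + 457*W/6 (E(W, S) = 457*W/6 - 13132*S = -13132*S + 457*W/6)
18032/E(73, -60) = 18032/(-13132*(-60) + (457/6)*73) = 18032/(787920 + 33361/6) = 18032/(4760881/6) = 18032*(6/4760881) = 108192/4760881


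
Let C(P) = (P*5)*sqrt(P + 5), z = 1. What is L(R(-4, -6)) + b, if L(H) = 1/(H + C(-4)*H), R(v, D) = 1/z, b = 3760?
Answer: 71439/19 ≈ 3759.9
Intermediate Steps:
C(P) = 5*P*sqrt(5 + P) (C(P) = (5*P)*sqrt(5 + P) = 5*P*sqrt(5 + P))
R(v, D) = 1 (R(v, D) = 1/1 = 1)
L(H) = -1/(19*H) (L(H) = 1/(H + (5*(-4)*sqrt(5 - 4))*H) = 1/(H + (5*(-4)*sqrt(1))*H) = 1/(H + (5*(-4)*1)*H) = 1/(H - 20*H) = 1/(-19*H) = -1/(19*H))
L(R(-4, -6)) + b = -1/19/1 + 3760 = -1/19*1 + 3760 = -1/19 + 3760 = 71439/19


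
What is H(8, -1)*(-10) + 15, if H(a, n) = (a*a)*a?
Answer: -5105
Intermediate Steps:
H(a, n) = a³ (H(a, n) = a²*a = a³)
H(8, -1)*(-10) + 15 = 8³*(-10) + 15 = 512*(-10) + 15 = -5120 + 15 = -5105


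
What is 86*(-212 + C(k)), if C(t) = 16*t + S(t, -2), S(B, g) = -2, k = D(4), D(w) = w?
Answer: -12900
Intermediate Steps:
k = 4
C(t) = -2 + 16*t (C(t) = 16*t - 2 = -2 + 16*t)
86*(-212 + C(k)) = 86*(-212 + (-2 + 16*4)) = 86*(-212 + (-2 + 64)) = 86*(-212 + 62) = 86*(-150) = -12900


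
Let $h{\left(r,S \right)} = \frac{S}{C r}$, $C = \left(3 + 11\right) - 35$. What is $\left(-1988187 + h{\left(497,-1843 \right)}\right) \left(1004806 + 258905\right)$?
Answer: $- \frac{8740965091088612}{3479} \approx -2.5125 \cdot 10^{12}$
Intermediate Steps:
$C = -21$ ($C = 14 - 35 = -21$)
$h{\left(r,S \right)} = - \frac{S}{21 r}$ ($h{\left(r,S \right)} = \frac{S}{\left(-21\right) r} = S \left(- \frac{1}{21 r}\right) = - \frac{S}{21 r}$)
$\left(-1988187 + h{\left(497,-1843 \right)}\right) \left(1004806 + 258905\right) = \left(-1988187 - - \frac{1843}{21 \cdot 497}\right) \left(1004806 + 258905\right) = \left(-1988187 - \left(- \frac{1843}{21}\right) \frac{1}{497}\right) 1263711 = \left(-1988187 + \frac{1843}{10437}\right) 1263711 = \left(- \frac{20750705876}{10437}\right) 1263711 = - \frac{8740965091088612}{3479}$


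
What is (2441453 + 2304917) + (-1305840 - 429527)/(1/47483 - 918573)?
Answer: 207020612486549721/43616601758 ≈ 4.7464e+6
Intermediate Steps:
(2441453 + 2304917) + (-1305840 - 429527)/(1/47483 - 918573) = 4746370 - 1735367/(1/47483 - 918573) = 4746370 - 1735367/(-43616601758/47483) = 4746370 - 1735367*(-47483/43616601758) = 4746370 + 82400431261/43616601758 = 207020612486549721/43616601758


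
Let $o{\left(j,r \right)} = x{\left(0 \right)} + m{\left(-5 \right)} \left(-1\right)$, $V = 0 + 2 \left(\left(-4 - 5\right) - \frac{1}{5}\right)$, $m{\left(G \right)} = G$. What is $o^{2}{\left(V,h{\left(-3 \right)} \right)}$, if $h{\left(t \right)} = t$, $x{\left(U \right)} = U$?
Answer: $25$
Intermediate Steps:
$V = - \frac{92}{5}$ ($V = 0 + 2 \left(-9 - \frac{1}{5}\right) = 0 + 2 \left(- \frac{46}{5}\right) = 0 - \frac{92}{5} = - \frac{92}{5} \approx -18.4$)
$o{\left(j,r \right)} = 5$ ($o{\left(j,r \right)} = 0 - -5 = 0 + 5 = 5$)
$o^{2}{\left(V,h{\left(-3 \right)} \right)} = 5^{2} = 25$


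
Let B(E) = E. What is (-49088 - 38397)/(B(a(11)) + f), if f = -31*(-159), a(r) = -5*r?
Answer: -87485/4874 ≈ -17.949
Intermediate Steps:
f = 4929
(-49088 - 38397)/(B(a(11)) + f) = (-49088 - 38397)/(-5*11 + 4929) = -87485/(-55 + 4929) = -87485/4874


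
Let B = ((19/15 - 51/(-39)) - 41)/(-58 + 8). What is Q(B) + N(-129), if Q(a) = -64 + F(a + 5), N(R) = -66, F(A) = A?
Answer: -1211257/9750 ≈ -124.23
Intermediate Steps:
B = 7493/9750 (B = ((19*(1/15) - 51*(-1/39)) - 41)/(-50) = ((19/15 + 17/13) - 41)*(-1/50) = (502/195 - 41)*(-1/50) = -7493/195*(-1/50) = 7493/9750 ≈ 0.76851)
Q(a) = -59 + a (Q(a) = -64 + (a + 5) = -64 + (5 + a) = -59 + a)
Q(B) + N(-129) = (-59 + 7493/9750) - 66 = -567757/9750 - 66 = -1211257/9750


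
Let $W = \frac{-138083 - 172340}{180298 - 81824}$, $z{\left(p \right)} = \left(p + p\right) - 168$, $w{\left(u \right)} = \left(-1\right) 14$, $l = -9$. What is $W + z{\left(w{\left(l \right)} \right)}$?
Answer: $- \frac{19611327}{98474} \approx -199.15$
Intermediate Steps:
$w{\left(u \right)} = -14$
$z{\left(p \right)} = -168 + 2 p$ ($z{\left(p \right)} = 2 p - 168 = -168 + 2 p$)
$W = - \frac{310423}{98474} \approx -3.1523$
$W + z{\left(w{\left(l \right)} \right)} = - \frac{310423}{98474} + \left(-168 + 2 \left(-14\right)\right) = - \frac{310423}{98474} - 196 = - \frac{19611327}{98474}$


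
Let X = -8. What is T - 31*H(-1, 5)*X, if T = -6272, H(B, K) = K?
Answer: -5032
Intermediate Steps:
T - 31*H(-1, 5)*X = -6272 - 31*5*(-8) = -6272 - 155*(-8) = -6272 - 1*(-1240) = -6272 + 1240 = -5032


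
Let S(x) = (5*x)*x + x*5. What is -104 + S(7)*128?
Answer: 35736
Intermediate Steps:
S(x) = 5*x + 5*x² (S(x) = 5*x² + 5*x = 5*x + 5*x²)
-104 + S(7)*128 = -104 + (5*7*(1 + 7))*128 = -104 + (5*7*8)*128 = -104 + 280*128 = -104 + 35840 = 35736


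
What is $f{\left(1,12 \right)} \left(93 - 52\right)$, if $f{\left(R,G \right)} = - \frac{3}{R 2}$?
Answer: $- \frac{123}{2} \approx -61.5$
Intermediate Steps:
$f{\left(R,G \right)} = - \frac{3}{2 R}$
$f{\left(1,12 \right)} \left(93 - 52\right) = - \frac{3}{2 \cdot 1} \left(93 - 52\right) = \left(- \frac{3}{2}\right) 1 \cdot 41 = \left(- \frac{3}{2}\right) 41 = - \frac{123}{2}$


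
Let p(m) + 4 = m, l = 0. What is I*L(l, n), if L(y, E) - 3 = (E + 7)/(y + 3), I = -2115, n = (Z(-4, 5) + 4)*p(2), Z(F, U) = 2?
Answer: -2820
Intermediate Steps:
p(m) = -4 + m
n = -12 (n = (2 + 4)*(-4 + 2) = 6*(-2) = -12)
L(y, E) = 3 + (7 + E)/(3 + y) (L(y, E) = 3 + (E + 7)/(y + 3) = 3 + (7 + E)/(3 + y))
I*L(l, n) = -2115*(16 - 12 + 3*0)/(3 + 0) = -2115*(16 - 12 + 0)/3 = -705*4 = -2115*4/3 = -2820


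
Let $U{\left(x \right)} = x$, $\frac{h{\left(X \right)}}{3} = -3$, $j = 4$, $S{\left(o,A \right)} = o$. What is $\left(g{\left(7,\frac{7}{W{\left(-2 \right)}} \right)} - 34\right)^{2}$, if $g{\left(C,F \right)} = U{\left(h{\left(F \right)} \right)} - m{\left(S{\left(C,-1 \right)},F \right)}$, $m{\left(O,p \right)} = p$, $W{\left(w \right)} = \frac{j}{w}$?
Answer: $\frac{6241}{4} \approx 1560.3$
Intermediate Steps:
$h{\left(X \right)} = -9$ ($h{\left(X \right)} = 3 \left(-3\right) = -9$)
$W{\left(w \right)} = \frac{4}{w}$
$g{\left(C,F \right)} = -9 - F$
$\left(g{\left(7,\frac{7}{W{\left(-2 \right)}} \right)} - 34\right)^{2} = \left(\left(-9 - \frac{7}{4 \frac{1}{-2}}\right) - 34\right)^{2} = \left(\left(-9 - \frac{7}{4 \left(- \frac{1}{2}\right)}\right) - 34\right)^{2} = \left(\left(-9 - \frac{7}{-2}\right) - 34\right)^{2} = \left(\left(-9 - 7 \left(- \frac{1}{2}\right)\right) - 34\right)^{2} = \left(\left(-9 - - \frac{7}{2}\right) - 34\right)^{2} = \left(\left(-9 + \frac{7}{2}\right) - 34\right)^{2} = \left(- \frac{11}{2} - 34\right)^{2} = \left(- \frac{79}{2}\right)^{2} = \frac{6241}{4}$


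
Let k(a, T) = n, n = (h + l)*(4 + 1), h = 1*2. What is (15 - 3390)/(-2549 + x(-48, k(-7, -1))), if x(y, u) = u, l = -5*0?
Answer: 3375/2539 ≈ 1.3293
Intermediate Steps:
l = 0
h = 2
n = 10 (n = (2 + 0)*(4 + 1) = 2*5 = 10)
k(a, T) = 10
(15 - 3390)/(-2549 + x(-48, k(-7, -1))) = (15 - 3390)/(-2549 + 10) = -3375/(-2539) = -3375*(-1/2539) = 3375/2539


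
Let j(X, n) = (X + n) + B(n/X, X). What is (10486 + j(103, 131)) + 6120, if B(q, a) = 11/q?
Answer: 2207173/131 ≈ 16849.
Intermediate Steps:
j(X, n) = X + n + 11*X/n (j(X, n) = (X + n) + 11/((n/X)) = (X + n) + 11*(X/n) = (X + n) + 11*X/n = X + n + 11*X/n)
(10486 + j(103, 131)) + 6120 = (10486 + (103 + 131 + 11*103/131)) + 6120 = (10486 + (103 + 131 + 11*103*(1/131))) + 6120 = (10486 + (103 + 131 + 1133/131)) + 6120 = (10486 + 31787/131) + 6120 = 1405453/131 + 6120 = 2207173/131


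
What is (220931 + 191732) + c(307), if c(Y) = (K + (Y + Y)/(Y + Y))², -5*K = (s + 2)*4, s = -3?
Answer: 10316656/25 ≈ 4.1267e+5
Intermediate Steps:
K = ⅘ (K = -(-3 + 2)*4/5 = -(-1)*4/5 = -⅕*(-4) = ⅘ ≈ 0.80000)
c(Y) = 81/25 (c(Y) = (⅘ + (Y + Y)/(Y + Y))² = (⅘ + (2*Y)/((2*Y)))² = (⅘ + (2*Y)*(1/(2*Y)))² = (⅘ + 1)² = (9/5)² = 81/25)
(220931 + 191732) + c(307) = (220931 + 191732) + 81/25 = 412663 + 81/25 = 10316656/25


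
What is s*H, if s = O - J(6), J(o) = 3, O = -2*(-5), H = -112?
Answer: -784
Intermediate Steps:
O = 10
s = 7 (s = 10 - 1*3 = 10 - 3 = 7)
s*H = 7*(-112) = -784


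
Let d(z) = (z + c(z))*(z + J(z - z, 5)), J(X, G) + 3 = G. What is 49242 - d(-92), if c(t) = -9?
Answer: 40152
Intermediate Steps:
J(X, G) = -3 + G
d(z) = (-9 + z)*(2 + z) (d(z) = (z - 9)*(z + (-3 + 5)) = (-9 + z)*(z + 2) = (-9 + z)*(2 + z))
49242 - d(-92) = 49242 - (-18 + (-92)**2 - 7*(-92)) = 49242 - (-18 + 8464 + 644) = 49242 - 1*9090 = 49242 - 9090 = 40152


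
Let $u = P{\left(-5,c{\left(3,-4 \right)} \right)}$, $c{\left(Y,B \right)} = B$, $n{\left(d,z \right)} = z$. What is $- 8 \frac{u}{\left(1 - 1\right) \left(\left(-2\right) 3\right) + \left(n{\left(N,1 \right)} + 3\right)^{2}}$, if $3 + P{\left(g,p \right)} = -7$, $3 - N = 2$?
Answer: $5$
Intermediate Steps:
$N = 1$ ($N = 3 - 2 = 1$)
$P{\left(g,p \right)} = -10$ ($P{\left(g,p \right)} = -3 - 7 = -10$)
$u = -10$
$- 8 \frac{u}{\left(1 - 1\right) \left(\left(-2\right) 3\right) + \left(n{\left(N,1 \right)} + 3\right)^{2}} = - 8 \left(- \frac{10}{\left(1 - 1\right) \left(\left(-2\right) 3\right) + \left(1 + 3\right)^{2}}\right) = - 8 \left(- \frac{10}{0 \left(-6\right) + 4^{2}}\right) = - 8 \left(- \frac{10}{0 + 16}\right) = - 8 \left(- \frac{10}{16}\right) = - 8 \left(\left(-10\right) \frac{1}{16}\right) = \left(-8\right) \left(- \frac{5}{8}\right) = 5$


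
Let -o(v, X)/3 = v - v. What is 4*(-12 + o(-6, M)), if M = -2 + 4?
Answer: -48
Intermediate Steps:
M = 2
o(v, X) = 0 (o(v, X) = -3*(v - v) = -3*0 = 0)
4*(-12 + o(-6, M)) = 4*(-12 + 0) = 4*(-12) = -48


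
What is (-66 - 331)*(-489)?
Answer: 194133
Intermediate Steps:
(-66 - 331)*(-489) = -397*(-489) = 194133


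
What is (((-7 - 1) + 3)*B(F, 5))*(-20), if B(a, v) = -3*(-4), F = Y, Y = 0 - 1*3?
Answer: 1200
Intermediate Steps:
Y = -3 (Y = 0 - 3 = -3)
F = -3
B(a, v) = 12
(((-7 - 1) + 3)*B(F, 5))*(-20) = (((-7 - 1) + 3)*12)*(-20) = ((-8 + 3)*12)*(-20) = -5*12*(-20) = -60*(-20) = 1200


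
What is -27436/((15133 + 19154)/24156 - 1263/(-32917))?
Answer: -661077114384/35125279 ≈ -18821.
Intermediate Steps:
-27436/((15133 + 19154)/24156 - 1263/(-32917)) = -27436/(34287*(1/24156) - 1263*(-1/32917)) = -27436/(1039/732 + 1263/32917) = -27436/35125279/24095244 = -27436*24095244/35125279 = -661077114384/35125279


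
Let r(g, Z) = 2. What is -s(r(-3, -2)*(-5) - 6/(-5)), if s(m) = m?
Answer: 44/5 ≈ 8.8000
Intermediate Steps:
-s(r(-3, -2)*(-5) - 6/(-5)) = -(2*(-5) - 6/(-5)) = -(-10 - 6*(-⅕)) = -(-10 + 6/5) = -1*(-44/5) = 44/5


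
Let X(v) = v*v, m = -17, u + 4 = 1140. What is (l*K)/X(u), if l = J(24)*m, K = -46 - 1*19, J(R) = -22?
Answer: -12155/645248 ≈ -0.018838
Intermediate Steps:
u = 1136 (u = -4 + 1140 = 1136)
X(v) = v²
K = -65 (K = -46 - 19 = -65)
l = 374 (l = -22*(-17) = 374)
(l*K)/X(u) = (374*(-65))/(1136²) = -24310/1290496 = -24310*1/1290496 = -12155/645248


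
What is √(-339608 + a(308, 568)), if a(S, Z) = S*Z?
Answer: 6*I*√4574 ≈ 405.79*I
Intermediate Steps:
√(-339608 + a(308, 568)) = √(-339608 + 308*568) = √(-339608 + 174944) = √(-164664) = 6*I*√4574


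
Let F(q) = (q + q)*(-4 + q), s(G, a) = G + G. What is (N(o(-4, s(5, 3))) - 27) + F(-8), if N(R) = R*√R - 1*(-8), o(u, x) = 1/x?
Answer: 173 + √10/100 ≈ 173.03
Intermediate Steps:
s(G, a) = 2*G
F(q) = 2*q*(-4 + q) (F(q) = (2*q)*(-4 + q) = 2*q*(-4 + q))
N(R) = 8 + R^(3/2) (N(R) = R^(3/2) + 8 = 8 + R^(3/2))
(N(o(-4, s(5, 3))) - 27) + F(-8) = ((8 + (1/(2*5))^(3/2)) - 27) + 2*(-8)*(-4 - 8) = ((8 + (1/10)^(3/2)) - 27) + 2*(-8)*(-12) = ((8 + (⅒)^(3/2)) - 27) + 192 = ((8 + √10/100) - 27) + 192 = (-19 + √10/100) + 192 = 173 + √10/100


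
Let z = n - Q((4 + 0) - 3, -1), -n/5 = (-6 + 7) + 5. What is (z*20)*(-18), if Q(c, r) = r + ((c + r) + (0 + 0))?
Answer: 10440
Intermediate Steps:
Q(c, r) = c + 2*r (Q(c, r) = r + ((c + r) + 0) = r + (c + r) = c + 2*r)
n = -30 (n = -5*((-6 + 7) + 5) = -5*(1 + 5) = -5*6 = -30)
z = -29 (z = -30 - (((4 + 0) - 3) + 2*(-1)) = -30 - ((4 - 3) - 2) = -30 - (1 - 2) = -30 - 1*(-1) = -30 + 1 = -29)
(z*20)*(-18) = -29*20*(-18) = -580*(-18) = 10440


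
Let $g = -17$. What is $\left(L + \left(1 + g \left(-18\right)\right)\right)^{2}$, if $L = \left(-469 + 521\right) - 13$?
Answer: $119716$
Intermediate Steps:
$L = 39$ ($L = 52 - 13 = 39$)
$\left(L + \left(1 + g \left(-18\right)\right)\right)^{2} = \left(39 + \left(1 - -306\right)\right)^{2} = \left(39 + \left(1 + 306\right)\right)^{2} = \left(39 + 307\right)^{2} = 346^{2} = 119716$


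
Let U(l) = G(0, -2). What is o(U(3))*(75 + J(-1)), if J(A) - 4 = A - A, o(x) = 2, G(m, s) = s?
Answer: 158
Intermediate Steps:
U(l) = -2
J(A) = 4 (J(A) = 4 + (A - A) = 4 + 0 = 4)
o(U(3))*(75 + J(-1)) = 2*(75 + 4) = 2*79 = 158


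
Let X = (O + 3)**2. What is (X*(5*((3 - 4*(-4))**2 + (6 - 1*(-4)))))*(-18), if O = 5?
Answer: -2136960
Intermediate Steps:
X = 64 (X = (5 + 3)**2 = 8**2 = 64)
(X*(5*((3 - 4*(-4))**2 + (6 - 1*(-4)))))*(-18) = (64*(5*((3 - 4*(-4))**2 + (6 - 1*(-4)))))*(-18) = (64*(5*((3 + 16)**2 + (6 + 4))))*(-18) = (64*(5*(19**2 + 10)))*(-18) = (64*(5*(361 + 10)))*(-18) = (64*(5*371))*(-18) = (64*1855)*(-18) = 118720*(-18) = -2136960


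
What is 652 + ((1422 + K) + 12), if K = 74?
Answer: 2160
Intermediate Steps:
652 + ((1422 + K) + 12) = 652 + ((1422 + 74) + 12) = 652 + (1496 + 12) = 652 + 1508 = 2160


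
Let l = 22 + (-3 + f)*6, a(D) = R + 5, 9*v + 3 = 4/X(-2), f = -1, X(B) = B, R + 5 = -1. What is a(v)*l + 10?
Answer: 12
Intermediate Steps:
R = -6 (R = -5 - 1 = -6)
v = -5/9 (v = -1/3 + (4/(-2))/9 = -1/3 + (4*(-1/2))/9 = -1/3 + (1/9)*(-2) = -1/3 - 2/9 = -5/9 ≈ -0.55556)
a(D) = -1 (a(D) = -6 + 5 = -1)
l = -2 (l = 22 + (-3 - 1)*6 = 22 - 4*6 = 22 - 24 = -2)
a(v)*l + 10 = -1*(-2) + 10 = 2 + 10 = 12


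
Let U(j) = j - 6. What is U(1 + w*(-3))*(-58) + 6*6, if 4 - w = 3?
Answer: 500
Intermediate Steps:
w = 1 (w = 4 - 1*3 = 4 - 3 = 1)
U(j) = -6 + j
U(1 + w*(-3))*(-58) + 6*6 = (-6 + (1 + 1*(-3)))*(-58) + 6*6 = (-6 + (1 - 3))*(-58) + 36 = (-6 - 2)*(-58) + 36 = -8*(-58) + 36 = 464 + 36 = 500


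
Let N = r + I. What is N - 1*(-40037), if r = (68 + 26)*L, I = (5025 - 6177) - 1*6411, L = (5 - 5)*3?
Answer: 32474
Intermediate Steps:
L = 0 (L = 0*3 = 0)
I = -7563 (I = -1152 - 6411 = -7563)
r = 0 (r = (68 + 26)*0 = 94*0 = 0)
N = -7563 (N = 0 - 7563 = -7563)
N - 1*(-40037) = -7563 - 1*(-40037) = -7563 + 40037 = 32474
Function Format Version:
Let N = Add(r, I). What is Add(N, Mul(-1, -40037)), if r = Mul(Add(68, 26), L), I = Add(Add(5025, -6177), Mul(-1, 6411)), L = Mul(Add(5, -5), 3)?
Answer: 32474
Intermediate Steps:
L = 0 (L = Mul(0, 3) = 0)
I = -7563 (I = Add(-1152, -6411) = -7563)
r = 0 (r = Mul(Add(68, 26), 0) = Mul(94, 0) = 0)
N = -7563 (N = Add(0, -7563) = -7563)
Add(N, Mul(-1, -40037)) = Add(-7563, Mul(-1, -40037)) = Add(-7563, 40037) = 32474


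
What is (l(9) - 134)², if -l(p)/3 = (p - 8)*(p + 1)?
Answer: 26896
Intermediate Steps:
l(p) = -3*(1 + p)*(-8 + p) (l(p) = -3*(p - 8)*(p + 1) = -3*(-8 + p)*(1 + p) = -3*(1 + p)*(-8 + p))
(l(9) - 134)² = ((24 - 3*9² + 21*9) - 134)² = ((24 - 3*81 + 189) - 134)² = ((24 - 243 + 189) - 134)² = (-30 - 134)² = (-164)² = 26896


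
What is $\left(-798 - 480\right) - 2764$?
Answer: $-4042$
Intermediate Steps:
$\left(-798 - 480\right) - 2764 = -1278 - 2764 = -4042$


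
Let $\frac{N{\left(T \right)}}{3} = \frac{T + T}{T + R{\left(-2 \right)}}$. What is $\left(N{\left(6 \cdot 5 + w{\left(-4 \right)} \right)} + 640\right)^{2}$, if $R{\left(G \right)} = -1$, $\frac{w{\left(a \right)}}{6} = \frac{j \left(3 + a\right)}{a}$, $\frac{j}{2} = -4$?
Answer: $\frac{120736144}{289} \approx 4.1777 \cdot 10^{5}$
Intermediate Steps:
$j = -8$ ($j = 2 \left(-4\right) = -8$)
$w{\left(a \right)} = \frac{6 \left(-24 - 8 a\right)}{a}$ ($w{\left(a \right)} = 6 \frac{\left(-8\right) \left(3 + a\right)}{a} = 6 \frac{-24 - 8 a}{a} = \frac{6 \left(-24 - 8 a\right)}{a}$)
$N{\left(T \right)} = \frac{6 T}{-1 + T}$ ($N{\left(T \right)} = 3 \frac{T + T}{T - 1} = 3 \frac{2 T}{-1 + T} = \frac{6 T}{-1 + T}$)
$\left(N{\left(6 \cdot 5 + w{\left(-4 \right)} \right)} + 640\right)^{2} = \left(\frac{6 \left(6 \cdot 5 - \left(48 + \frac{144}{-4}\right)\right)}{-1 + \left(6 \cdot 5 - \left(48 + \frac{144}{-4}\right)\right)} + 640\right)^{2} = \left(\frac{6 \left(30 - 12\right)}{-1 + \left(30 - 12\right)} + 640\right)^{2} = \left(6 \cdot 18 \frac{1}{-1 + 18} + 640\right)^{2} = \left(6 \cdot 18 \cdot \frac{1}{17} + 640\right)^{2} = \left(\frac{108}{17} + 640\right)^{2} = \left(\frac{10988}{17}\right)^{2} = \frac{120736144}{289}$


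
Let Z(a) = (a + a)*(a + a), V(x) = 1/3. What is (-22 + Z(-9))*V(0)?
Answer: 302/3 ≈ 100.67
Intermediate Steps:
V(x) = ⅓
Z(a) = 4*a² (Z(a) = (2*a)*(2*a) = 4*a²)
(-22 + Z(-9))*V(0) = (-22 + 4*(-9)²)*(⅓) = (-22 + 4*81)*(⅓) = (-22 + 324)*(⅓) = 302*(⅓) = 302/3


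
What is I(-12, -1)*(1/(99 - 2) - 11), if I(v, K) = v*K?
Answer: -12792/97 ≈ -131.88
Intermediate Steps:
I(v, K) = K*v
I(-12, -1)*(1/(99 - 2) - 11) = (-1*(-12))*(1/(99 - 2) - 11) = 12*(1/97 - 11) = 12*(-1066/97) = -12792/97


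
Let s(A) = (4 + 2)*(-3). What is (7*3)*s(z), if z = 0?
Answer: -378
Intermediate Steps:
s(A) = -18 (s(A) = 6*(-3) = -18)
(7*3)*s(z) = (7*3)*(-18) = 21*(-18) = -378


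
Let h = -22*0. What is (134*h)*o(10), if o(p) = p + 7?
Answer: 0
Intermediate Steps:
o(p) = 7 + p
h = 0
(134*h)*o(10) = (134*0)*(7 + 10) = 0*17 = 0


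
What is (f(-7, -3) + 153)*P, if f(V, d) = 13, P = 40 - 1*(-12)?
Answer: 8632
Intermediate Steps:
P = 52 (P = 40 + 12 = 52)
(f(-7, -3) + 153)*P = (13 + 153)*52 = 166*52 = 8632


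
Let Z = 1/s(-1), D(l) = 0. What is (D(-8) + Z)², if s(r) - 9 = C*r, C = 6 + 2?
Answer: 1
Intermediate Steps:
C = 8
s(r) = 9 + 8*r
Z = 1 (Z = 1/(9 + 8*(-1)) = 1/(9 - 8) = 1/1 = 1)
(D(-8) + Z)² = (0 + 1)² = 1² = 1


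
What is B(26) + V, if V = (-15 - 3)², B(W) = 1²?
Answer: 325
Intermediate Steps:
B(W) = 1
V = 324 (V = (-18)² = 324)
B(26) + V = 1 + 324 = 325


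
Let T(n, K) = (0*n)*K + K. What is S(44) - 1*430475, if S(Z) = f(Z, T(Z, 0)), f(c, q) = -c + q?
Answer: -430519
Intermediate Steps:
T(n, K) = K (T(n, K) = 0*K + K = 0 + K = K)
f(c, q) = q - c
S(Z) = -Z (S(Z) = 0 - Z = -Z)
S(44) - 1*430475 = -1*44 - 1*430475 = -44 - 430475 = -430519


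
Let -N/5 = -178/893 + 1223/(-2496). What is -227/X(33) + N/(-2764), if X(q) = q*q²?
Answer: -558188240893/73799708007168 ≈ -0.0075636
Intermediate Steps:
X(q) = q³
N = 7682135/2228928 (N = -5*(-178/893 + 1223/(-2496)) = -5*(-178*1/893 + 1223*(-1/2496)) = -5*(-178/893 - 1223/2496) = -5*(-1536427/2228928) = 7682135/2228928 ≈ 3.4466)
-227/X(33) + N/(-2764) = -227/(33³) + (7682135/2228928)/(-2764) = -227/35937 + (7682135/2228928)*(-1/2764) = -227*1/35937 - 7682135/6160756992 = -227/35937 - 7682135/6160756992 = -558188240893/73799708007168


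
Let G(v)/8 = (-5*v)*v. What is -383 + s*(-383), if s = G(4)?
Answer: 244737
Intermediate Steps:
G(v) = -40*v² (G(v) = 8*((-5*v)*v) = 8*(-5*v²) = -40*v²)
s = -640 (s = -40*4² = -40*16 = -640)
-383 + s*(-383) = -383 - 640*(-383) = -383 + 245120 = 244737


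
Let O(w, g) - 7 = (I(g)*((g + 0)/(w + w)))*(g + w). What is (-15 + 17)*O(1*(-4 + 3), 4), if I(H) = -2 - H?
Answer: 86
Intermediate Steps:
O(w, g) = 7 + g*(-2 - g)*(g + w)/(2*w) (O(w, g) = 7 + ((-2 - g)*((g + 0)/(w + w)))*(g + w) = 7 + ((-2 - g)*(g/((2*w))))*(g + w) = 7 + ((-2 - g)*(g*(1/(2*w))))*(g + w) = 7 + ((-2 - g)*(g/(2*w)))*(g + w) = 7 + (g*(-2 - g)/(2*w))*(g + w) = 7 + g*(-2 - g)*(g + w)/(2*w))
(-15 + 17)*O(1*(-4 + 3), 4) = (-15 + 17)*(((1*(-4 + 3))*(14 - 1*4*(2 + 4)) - 1*4²*(2 + 4))/(2*((1*(-4 + 3))))) = 2*(((1*(-1))*(14 - 1*4*6) - 1*16*6)/(2*((1*(-1))))) = 2*((½)*(-(14 - 24) - 96)/(-1)) = 2*((½)*(-1)*(-1*(-10) - 96)) = 2*((½)*(-1)*(10 - 96)) = 2*((½)*(-1)*(-86)) = 2*43 = 86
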